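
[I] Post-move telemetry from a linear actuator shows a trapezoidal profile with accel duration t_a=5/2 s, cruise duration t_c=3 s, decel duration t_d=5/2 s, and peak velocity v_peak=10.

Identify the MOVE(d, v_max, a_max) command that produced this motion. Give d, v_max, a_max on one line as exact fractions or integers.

a_max = 10/(5/2) = 4
d_a = ½·10·5/2 = 25/2; d_c = 10·3 = 30
d = 2·25/2 + 30 = 55
t_c = 3 > 0 → v_max = v_peak = 10

d=55 v_max=10 a_max=4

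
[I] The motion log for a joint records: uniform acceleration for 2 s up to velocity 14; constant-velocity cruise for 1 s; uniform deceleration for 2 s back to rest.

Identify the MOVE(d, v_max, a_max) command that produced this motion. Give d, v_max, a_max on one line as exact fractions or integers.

a_max = 14/2 = 7
d_a = ½·14·2 = 14; d_c = 14·1 = 14
d = 2·14 + 14 = 42
t_c = 1 > 0 ⇒ limit active, v_max = 14

d=42 v_max=14 a_max=7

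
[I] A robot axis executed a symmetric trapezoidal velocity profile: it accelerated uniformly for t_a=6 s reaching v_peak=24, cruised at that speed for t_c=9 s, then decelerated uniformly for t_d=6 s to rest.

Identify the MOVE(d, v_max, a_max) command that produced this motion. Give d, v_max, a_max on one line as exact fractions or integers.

d=360 v_max=24 a_max=4

a_max = 24/6 = 4
d_a = ½·24·6 = 72; d_c = 24·9 = 216
d = 2·72 + 216 = 360
t_c = 9 > 0 ⇒ limit active, v_max = 24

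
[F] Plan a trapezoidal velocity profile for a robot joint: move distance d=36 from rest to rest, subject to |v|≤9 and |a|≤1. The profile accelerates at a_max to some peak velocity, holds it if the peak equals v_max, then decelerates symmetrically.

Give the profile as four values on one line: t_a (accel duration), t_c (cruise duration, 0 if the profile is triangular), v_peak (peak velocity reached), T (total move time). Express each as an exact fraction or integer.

t_a=6 t_c=0 v_peak=6 T=12

v_max²/a_max = 9²/1 = 81
36 < 81 so t_c = 0
v_peak = √(36·1) = √36 = 6
t_a = 6/1 = 6; t_c = 0
T = 2·6 = 12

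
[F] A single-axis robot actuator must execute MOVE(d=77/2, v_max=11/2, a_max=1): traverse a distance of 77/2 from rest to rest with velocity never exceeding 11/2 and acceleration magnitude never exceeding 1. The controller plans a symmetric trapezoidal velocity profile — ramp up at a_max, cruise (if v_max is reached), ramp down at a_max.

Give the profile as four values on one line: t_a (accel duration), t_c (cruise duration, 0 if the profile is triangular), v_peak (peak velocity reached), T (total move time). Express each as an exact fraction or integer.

t_a=11/2 t_c=3/2 v_peak=11/2 T=25/2

v_max²/a_max = (11/2)²/1 = 121/4
77/2 ≥ 121/4 so v_max reached
t_a = (11/2)/1 = 11/2; v_peak = 11/2
d_cruise = 77/2 − 121/4 = 33/4; t_c = (33/4)/(11/2) = 3/2
T = 2·11/2 + 3/2 = 25/2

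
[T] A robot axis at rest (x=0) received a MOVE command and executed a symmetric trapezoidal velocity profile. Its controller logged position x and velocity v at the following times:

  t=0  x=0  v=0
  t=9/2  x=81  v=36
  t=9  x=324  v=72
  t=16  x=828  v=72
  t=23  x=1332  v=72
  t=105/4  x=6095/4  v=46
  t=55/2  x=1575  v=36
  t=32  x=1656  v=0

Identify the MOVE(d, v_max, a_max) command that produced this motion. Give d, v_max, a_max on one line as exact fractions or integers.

d=1656 v_max=72 a_max=8

final state: t=32, x=1656, v=0 → d = 1656
a_max = (36−0)/(9/2−0) = 8
max v = 72 over t∈[9,23] → v_max = 72
check: 72·(9+14) = 1656 ✓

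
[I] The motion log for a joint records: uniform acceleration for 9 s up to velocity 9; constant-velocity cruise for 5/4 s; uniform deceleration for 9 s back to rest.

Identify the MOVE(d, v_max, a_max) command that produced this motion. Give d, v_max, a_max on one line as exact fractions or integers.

a_max = 9/9 = 1
d_a = ½·9·9 = 81/2; d_c = 9·5/4 = 45/4
d = 2·81/2 + 45/4 = 369/4
t_c = 5/4 > 0 ⇒ limit active, v_max = 9

d=369/4 v_max=9 a_max=1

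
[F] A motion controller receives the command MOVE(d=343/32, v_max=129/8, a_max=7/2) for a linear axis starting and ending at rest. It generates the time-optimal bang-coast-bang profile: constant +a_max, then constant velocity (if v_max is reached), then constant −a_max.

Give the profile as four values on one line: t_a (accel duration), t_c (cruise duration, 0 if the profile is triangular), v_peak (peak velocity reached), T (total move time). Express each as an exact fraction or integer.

t_a=7/4 t_c=0 v_peak=49/8 T=7/2

v_max²/a_max = (129/8)²/(7/2) = 16641/224
343/32 < 16641/224 → triangular
v_peak = √(343/32·7/2) = √(2401/64) = 49/8
t_a = (49/8)/(7/2) = 7/4; t_c = 0
T = 2·7/4 = 7/2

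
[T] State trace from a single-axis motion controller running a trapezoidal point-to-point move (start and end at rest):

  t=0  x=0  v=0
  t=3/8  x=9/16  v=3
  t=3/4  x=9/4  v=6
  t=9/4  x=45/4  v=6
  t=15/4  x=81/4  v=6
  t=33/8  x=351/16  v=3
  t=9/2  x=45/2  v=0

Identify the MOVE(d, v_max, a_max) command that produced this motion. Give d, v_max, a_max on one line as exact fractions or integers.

d=45/2 v_max=6 a_max=8

final state: t=9/2, x=45/2, v=0 → d = 45/2
a_max = (3−0)/(3/8−0) = 8
max v = 6 over t∈[3/4,15/4] → v_max = 6
check: 6·(3/4+3) = 45/2 ✓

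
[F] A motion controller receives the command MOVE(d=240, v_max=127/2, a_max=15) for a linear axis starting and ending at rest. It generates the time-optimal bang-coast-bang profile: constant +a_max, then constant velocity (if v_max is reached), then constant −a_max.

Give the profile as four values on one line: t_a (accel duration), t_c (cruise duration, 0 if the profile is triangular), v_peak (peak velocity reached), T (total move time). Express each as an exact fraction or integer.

t_a=4 t_c=0 v_peak=60 T=8

v_max²/a_max = (127/2)²/15 = 16129/60
240 < 16129/60 so t_c = 0
v_peak = √(240·15) = √3600 = 60
t_a = 60/15 = 4; t_c = 0
T = 2·4 = 8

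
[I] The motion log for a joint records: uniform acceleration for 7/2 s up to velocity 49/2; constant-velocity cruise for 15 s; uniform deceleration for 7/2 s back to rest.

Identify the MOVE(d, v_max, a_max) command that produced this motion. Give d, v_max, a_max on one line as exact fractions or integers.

d=1813/4 v_max=49/2 a_max=7

a_max = (49/2)/(7/2) = 7
d_a = ½·49/2·7/2 = 343/8; d_c = 49/2·15 = 735/2
d = 2·343/8 + 735/2 = 1813/4
t_c = 15 > 0 ⇒ limit active, v_max = 49/2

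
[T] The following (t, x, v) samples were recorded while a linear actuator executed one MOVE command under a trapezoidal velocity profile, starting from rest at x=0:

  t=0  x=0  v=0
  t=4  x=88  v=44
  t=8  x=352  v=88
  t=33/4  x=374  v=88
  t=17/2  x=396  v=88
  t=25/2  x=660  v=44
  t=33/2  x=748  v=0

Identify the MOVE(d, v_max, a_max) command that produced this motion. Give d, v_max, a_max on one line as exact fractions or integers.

d=748 v_max=88 a_max=11

final state: t=33/2, x=748, v=0 → d = 748
a_max = (44−0)/(4−0) = 11
max v = 88 over t∈[8,17/2] → v_max = 88
check: 88·(8+1/2) = 748 ✓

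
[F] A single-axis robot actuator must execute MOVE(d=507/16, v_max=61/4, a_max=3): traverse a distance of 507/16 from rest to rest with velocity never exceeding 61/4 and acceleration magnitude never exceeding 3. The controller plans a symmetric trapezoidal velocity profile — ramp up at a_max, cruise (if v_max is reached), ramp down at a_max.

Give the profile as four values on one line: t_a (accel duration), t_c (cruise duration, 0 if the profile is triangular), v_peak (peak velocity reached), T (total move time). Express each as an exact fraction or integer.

t_a=13/4 t_c=0 v_peak=39/4 T=13/2

vₘ²/aₘ = (61/4)²/3 = 3721/48
507/16 < 3721/48 → triangular
v_peak = √(507/16·3) = √(1521/16) = 39/4
t_a = (39/4)/3 = 13/4; t_c = 0
T = 2·13/4 = 13/2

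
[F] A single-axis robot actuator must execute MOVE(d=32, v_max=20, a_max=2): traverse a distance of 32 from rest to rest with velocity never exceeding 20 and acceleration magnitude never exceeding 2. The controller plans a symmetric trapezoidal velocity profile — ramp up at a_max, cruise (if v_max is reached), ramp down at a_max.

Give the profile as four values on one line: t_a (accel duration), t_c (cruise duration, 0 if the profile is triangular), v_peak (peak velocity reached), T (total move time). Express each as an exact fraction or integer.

(v_max)²/a_max = 20²/2 = 200
32 < 200 → triangular
v_peak = √(32·2) = √64 = 8
t_a = 8/2 = 4; t_c = 0
T = 2·4 = 8

t_a=4 t_c=0 v_peak=8 T=8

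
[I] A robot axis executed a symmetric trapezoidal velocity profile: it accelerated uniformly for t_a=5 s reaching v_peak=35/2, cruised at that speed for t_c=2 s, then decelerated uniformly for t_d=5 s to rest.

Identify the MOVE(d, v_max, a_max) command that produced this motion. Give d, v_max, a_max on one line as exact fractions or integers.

d=245/2 v_max=35/2 a_max=7/2

a_max = (35/2)/5 = 7/2
d_a = ½·35/2·5 = 175/4; d_c = 35/2·2 = 35
d = 2·175/4 + 35 = 245/2
t_c = 2 > 0 ⇒ limit active, v_max = 35/2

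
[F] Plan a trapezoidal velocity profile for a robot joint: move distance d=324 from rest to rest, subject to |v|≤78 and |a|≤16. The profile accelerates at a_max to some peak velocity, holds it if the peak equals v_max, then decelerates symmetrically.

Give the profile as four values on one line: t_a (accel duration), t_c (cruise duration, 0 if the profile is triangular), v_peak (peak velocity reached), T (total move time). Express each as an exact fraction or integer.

t_a=9/2 t_c=0 v_peak=72 T=9

vₘ²/aₘ = 78²/16 = 1521/4
324 < 1521/4 so t_c = 0
v_peak = √(324·16) = √5184 = 72
t_a = 72/16 = 9/2; t_c = 0
T = 2·9/2 = 9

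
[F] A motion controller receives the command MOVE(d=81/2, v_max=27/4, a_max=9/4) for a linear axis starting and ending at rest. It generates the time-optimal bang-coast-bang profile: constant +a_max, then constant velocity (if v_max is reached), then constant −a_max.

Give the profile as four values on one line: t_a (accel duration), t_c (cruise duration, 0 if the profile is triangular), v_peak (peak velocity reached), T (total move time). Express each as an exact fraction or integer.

v_max²/a_max = (27/4)²/(9/4) = 81/4
81/2 ≥ 81/4 so v_max reached
t_a = (27/4)/(9/4) = 3; v_peak = 27/4
d_cruise = 81/2 − 81/4 = 81/4; t_c = (81/4)/(27/4) = 3
T = 2·3 + 3 = 9

t_a=3 t_c=3 v_peak=27/4 T=9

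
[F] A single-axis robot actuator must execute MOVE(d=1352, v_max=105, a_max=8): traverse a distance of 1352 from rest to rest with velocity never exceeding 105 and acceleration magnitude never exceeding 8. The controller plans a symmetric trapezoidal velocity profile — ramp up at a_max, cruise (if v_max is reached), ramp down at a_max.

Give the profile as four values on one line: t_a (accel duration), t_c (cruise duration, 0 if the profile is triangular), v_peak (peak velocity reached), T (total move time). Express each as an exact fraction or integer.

t_a=13 t_c=0 v_peak=104 T=26

vₘ²/aₘ = 105²/8 = 11025/8
1352 < 11025/8 ⇒ no cruise
v_peak = √(1352·8) = √10816 = 104
t_a = 104/8 = 13; t_c = 0
T = 2·13 = 26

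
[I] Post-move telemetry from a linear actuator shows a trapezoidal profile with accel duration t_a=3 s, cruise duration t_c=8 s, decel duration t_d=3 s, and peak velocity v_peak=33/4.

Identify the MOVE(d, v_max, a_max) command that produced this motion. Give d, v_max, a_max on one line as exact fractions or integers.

a_max = (33/4)/3 = 11/4
d_a = ½·33/4·3 = 99/8; d_c = 33/4·8 = 66
d = 2·99/8 + 66 = 363/4
t_c = 8 > 0 → v_max = v_peak = 33/4

d=363/4 v_max=33/4 a_max=11/4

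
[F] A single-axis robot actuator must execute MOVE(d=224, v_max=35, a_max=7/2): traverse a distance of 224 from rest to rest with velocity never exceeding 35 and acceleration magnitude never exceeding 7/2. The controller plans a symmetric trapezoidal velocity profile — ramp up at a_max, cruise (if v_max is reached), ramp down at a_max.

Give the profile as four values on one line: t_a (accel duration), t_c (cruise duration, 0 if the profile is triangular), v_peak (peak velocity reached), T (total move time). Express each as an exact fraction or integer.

t_a=8 t_c=0 v_peak=28 T=16

(v_max)²/a_max = 35²/(7/2) = 350
224 < 350 ⇒ no cruise
v_peak = √(224·7/2) = √784 = 28
t_a = 28/(7/2) = 8; t_c = 0
T = 2·8 = 16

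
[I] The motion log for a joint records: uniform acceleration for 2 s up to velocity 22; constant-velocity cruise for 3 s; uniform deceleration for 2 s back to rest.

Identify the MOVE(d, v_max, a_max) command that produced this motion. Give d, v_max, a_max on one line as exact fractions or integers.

a_max = 22/2 = 11
d_a = ½·22·2 = 22; d_c = 22·3 = 66
d = 2·22 + 66 = 110
t_c = 3 > 0 so v_max = 22

d=110 v_max=22 a_max=11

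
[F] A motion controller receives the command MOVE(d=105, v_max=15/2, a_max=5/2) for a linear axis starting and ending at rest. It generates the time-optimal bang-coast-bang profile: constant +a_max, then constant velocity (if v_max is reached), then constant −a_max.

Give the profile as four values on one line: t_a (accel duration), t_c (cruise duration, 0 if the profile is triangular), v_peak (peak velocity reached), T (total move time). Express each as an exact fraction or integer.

t_a=3 t_c=11 v_peak=15/2 T=17

(v_max)²/a_max = (15/2)²/(5/2) = 45/2
105 ≥ 45/2 so v_max reached
t_a = (15/2)/(5/2) = 3; v_peak = 15/2
d_cruise = 105 − 45/2 = 165/2; t_c = (165/2)/(15/2) = 11
T = 2·3 + 11 = 17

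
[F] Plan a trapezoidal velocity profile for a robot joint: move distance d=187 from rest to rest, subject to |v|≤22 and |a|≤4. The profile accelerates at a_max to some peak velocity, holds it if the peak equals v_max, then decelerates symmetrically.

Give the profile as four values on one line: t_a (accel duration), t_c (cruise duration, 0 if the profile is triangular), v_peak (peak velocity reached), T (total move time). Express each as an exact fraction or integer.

vₘ²/aₘ = 22²/4 = 121
187 ≥ 121 so v_max reached
t_a = 22/4 = 11/2; v_peak = 22
d_cruise = 187 − 121 = 66; t_c = 66/22 = 3
T = 2·11/2 + 3 = 14

t_a=11/2 t_c=3 v_peak=22 T=14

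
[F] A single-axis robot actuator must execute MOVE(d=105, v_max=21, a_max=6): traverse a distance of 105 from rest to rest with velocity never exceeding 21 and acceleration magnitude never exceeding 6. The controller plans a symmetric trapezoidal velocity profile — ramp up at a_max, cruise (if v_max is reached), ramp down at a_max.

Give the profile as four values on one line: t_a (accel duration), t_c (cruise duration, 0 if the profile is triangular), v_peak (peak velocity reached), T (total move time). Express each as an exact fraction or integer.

(v_max)²/a_max = 21²/6 = 147/2
105 ≥ 147/2 so v_max reached
t_a = 21/6 = 7/2; v_peak = 21
d_cruise = 105 − 147/2 = 63/2; t_c = (63/2)/21 = 3/2
T = 2·7/2 + 3/2 = 17/2

t_a=7/2 t_c=3/2 v_peak=21 T=17/2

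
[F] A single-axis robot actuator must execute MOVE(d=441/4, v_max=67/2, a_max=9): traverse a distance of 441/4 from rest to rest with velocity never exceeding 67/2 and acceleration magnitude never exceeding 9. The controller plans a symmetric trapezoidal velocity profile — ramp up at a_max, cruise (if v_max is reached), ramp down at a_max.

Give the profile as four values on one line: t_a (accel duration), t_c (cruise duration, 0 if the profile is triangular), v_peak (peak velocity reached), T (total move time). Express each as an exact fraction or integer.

t_a=7/2 t_c=0 v_peak=63/2 T=7

v_max²/a_max = (67/2)²/9 = 4489/36
441/4 < 4489/36 so t_c = 0
v_peak = √(441/4·9) = √(3969/4) = 63/2
t_a = (63/2)/9 = 7/2; t_c = 0
T = 2·7/2 = 7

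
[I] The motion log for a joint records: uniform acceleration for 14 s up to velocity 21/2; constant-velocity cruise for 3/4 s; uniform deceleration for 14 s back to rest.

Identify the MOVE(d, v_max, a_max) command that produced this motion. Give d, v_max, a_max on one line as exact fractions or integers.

d=1239/8 v_max=21/2 a_max=3/4

a_max = (21/2)/14 = 3/4
d_a = ½·21/2·14 = 147/2; d_c = 21/2·3/4 = 63/8
d = 2·147/2 + 63/8 = 1239/8
t_c = 3/4 > 0 so v_max = 21/2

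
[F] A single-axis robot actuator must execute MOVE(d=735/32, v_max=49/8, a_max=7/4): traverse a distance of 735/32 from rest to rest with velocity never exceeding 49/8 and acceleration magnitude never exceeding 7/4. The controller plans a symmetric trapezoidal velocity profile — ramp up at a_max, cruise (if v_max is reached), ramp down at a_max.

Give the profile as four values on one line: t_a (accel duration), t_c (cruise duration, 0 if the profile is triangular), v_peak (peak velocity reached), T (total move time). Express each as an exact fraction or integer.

t_a=7/2 t_c=1/4 v_peak=49/8 T=29/4

vₘ²/aₘ = (49/8)²/(7/4) = 343/16
735/32 ≥ 343/16 ⇒ cruise phase
t_a = (49/8)/(7/4) = 7/2; v_peak = 49/8
d_cruise = 735/32 − 343/16 = 49/32; t_c = (49/32)/(49/8) = 1/4
T = 2·7/2 + 1/4 = 29/4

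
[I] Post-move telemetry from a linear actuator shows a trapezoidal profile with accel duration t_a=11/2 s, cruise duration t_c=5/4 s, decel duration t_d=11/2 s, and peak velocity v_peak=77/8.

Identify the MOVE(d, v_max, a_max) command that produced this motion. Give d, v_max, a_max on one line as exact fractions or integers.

d=2079/32 v_max=77/8 a_max=7/4

a_max = (77/8)/(11/2) = 7/4
d_a = ½·77/8·11/2 = 847/32; d_c = 77/8·5/4 = 385/32
d = 2·847/32 + 385/32 = 2079/32
t_c = 5/4 > 0 so v_max = 77/8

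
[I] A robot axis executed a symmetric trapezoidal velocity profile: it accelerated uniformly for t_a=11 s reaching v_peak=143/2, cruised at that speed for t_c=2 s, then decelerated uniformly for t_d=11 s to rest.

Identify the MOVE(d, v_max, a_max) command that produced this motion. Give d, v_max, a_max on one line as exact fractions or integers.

d=1859/2 v_max=143/2 a_max=13/2

a_max = (143/2)/11 = 13/2
d_a = ½·143/2·11 = 1573/4; d_c = 143/2·2 = 143
d = 2·1573/4 + 143 = 1859/2
t_c = 2 > 0 so v_max = 143/2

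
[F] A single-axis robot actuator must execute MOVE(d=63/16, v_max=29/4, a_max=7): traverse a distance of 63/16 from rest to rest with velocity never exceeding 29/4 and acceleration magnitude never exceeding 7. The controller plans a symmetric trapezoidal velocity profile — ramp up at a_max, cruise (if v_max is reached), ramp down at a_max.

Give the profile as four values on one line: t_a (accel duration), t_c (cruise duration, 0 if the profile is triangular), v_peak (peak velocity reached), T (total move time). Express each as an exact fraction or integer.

(v_max)²/a_max = (29/4)²/7 = 841/112
63/16 < 841/112 ⇒ no cruise
v_peak = √(63/16·7) = √(441/16) = 21/4
t_a = (21/4)/7 = 3/4; t_c = 0
T = 2·3/4 = 3/2

t_a=3/4 t_c=0 v_peak=21/4 T=3/2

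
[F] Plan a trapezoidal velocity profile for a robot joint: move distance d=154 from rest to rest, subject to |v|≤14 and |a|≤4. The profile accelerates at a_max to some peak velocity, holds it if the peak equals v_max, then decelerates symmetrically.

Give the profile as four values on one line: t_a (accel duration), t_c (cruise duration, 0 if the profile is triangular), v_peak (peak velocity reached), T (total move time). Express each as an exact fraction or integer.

v_max²/a_max = 14²/4 = 49
154 ≥ 49 ⇒ cruise phase
t_a = 14/4 = 7/2; v_peak = 14
d_cruise = 154 − 49 = 105; t_c = 105/14 = 15/2
T = 2·7/2 + 15/2 = 29/2

t_a=7/2 t_c=15/2 v_peak=14 T=29/2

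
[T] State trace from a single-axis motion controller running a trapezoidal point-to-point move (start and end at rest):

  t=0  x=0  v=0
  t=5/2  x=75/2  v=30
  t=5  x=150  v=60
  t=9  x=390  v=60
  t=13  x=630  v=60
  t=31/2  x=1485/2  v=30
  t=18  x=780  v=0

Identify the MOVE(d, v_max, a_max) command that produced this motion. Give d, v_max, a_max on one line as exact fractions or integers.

d=780 v_max=60 a_max=12

final state: t=18, x=780, v=0 → d = 780
a_max = (30−0)/(5/2−0) = 12
max v = 60 over t∈[5,13] → v_max = 60
check: 60·(5+8) = 780 ✓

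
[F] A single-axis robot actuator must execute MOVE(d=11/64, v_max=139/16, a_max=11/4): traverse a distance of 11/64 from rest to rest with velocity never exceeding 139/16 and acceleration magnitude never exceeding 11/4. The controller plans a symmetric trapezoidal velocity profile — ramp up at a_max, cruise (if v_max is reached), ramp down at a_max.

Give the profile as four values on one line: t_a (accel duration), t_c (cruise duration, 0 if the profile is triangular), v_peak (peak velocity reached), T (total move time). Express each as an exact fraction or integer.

(v_max)²/a_max = (139/16)²/(11/4) = 19321/704
11/64 < 19321/704 ⇒ no cruise
v_peak = √(11/64·11/4) = √(121/256) = 11/16
t_a = (11/16)/(11/4) = 1/4; t_c = 0
T = 2·1/4 = 1/2

t_a=1/4 t_c=0 v_peak=11/16 T=1/2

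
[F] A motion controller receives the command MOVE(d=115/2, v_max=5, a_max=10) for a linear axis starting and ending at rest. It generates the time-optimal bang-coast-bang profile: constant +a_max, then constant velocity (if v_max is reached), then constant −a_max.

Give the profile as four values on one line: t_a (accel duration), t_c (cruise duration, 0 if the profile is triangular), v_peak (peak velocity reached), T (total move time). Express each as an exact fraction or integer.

t_a=1/2 t_c=11 v_peak=5 T=12

(v_max)²/a_max = 5²/10 = 5/2
115/2 ≥ 5/2 ⇒ cruise phase
t_a = 5/10 = 1/2; v_peak = 5
d_cruise = 115/2 − 5/2 = 55; t_c = 55/5 = 11
T = 2·1/2 + 11 = 12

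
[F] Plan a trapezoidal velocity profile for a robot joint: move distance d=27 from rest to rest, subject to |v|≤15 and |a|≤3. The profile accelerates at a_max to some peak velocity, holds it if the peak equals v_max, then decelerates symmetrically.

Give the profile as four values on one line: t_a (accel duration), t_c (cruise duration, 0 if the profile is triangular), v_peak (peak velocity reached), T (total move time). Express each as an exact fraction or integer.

vₘ²/aₘ = 15²/3 = 75
27 < 75 so t_c = 0
v_peak = √(27·3) = √81 = 9
t_a = 9/3 = 3; t_c = 0
T = 2·3 = 6

t_a=3 t_c=0 v_peak=9 T=6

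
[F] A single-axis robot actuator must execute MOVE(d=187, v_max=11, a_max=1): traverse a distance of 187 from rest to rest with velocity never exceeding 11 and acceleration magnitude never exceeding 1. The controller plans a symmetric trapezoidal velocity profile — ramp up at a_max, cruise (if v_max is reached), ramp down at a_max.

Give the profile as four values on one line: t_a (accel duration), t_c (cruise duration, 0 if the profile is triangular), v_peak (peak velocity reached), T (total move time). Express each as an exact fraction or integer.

t_a=11 t_c=6 v_peak=11 T=28

(v_max)²/a_max = 11²/1 = 121
187 ≥ 121 → trapezoidal
t_a = 11/1 = 11; v_peak = 11
d_cruise = 187 − 121 = 66; t_c = 66/11 = 6
T = 2·11 + 6 = 28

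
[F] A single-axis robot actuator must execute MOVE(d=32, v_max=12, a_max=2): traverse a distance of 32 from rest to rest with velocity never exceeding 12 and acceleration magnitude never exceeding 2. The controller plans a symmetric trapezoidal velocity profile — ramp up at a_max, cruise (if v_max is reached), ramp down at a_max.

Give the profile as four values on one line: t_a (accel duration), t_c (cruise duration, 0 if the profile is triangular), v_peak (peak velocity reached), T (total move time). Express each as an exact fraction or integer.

(v_max)²/a_max = 12²/2 = 72
32 < 72 ⇒ no cruise
v_peak = √(32·2) = √64 = 8
t_a = 8/2 = 4; t_c = 0
T = 2·4 = 8

t_a=4 t_c=0 v_peak=8 T=8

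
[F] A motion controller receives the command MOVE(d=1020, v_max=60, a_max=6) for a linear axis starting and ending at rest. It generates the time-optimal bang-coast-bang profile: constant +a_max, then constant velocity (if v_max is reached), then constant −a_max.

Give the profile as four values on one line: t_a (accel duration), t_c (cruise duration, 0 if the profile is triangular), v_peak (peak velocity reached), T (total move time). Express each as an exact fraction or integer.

t_a=10 t_c=7 v_peak=60 T=27

v_max²/a_max = 60²/6 = 600
1020 ≥ 600 → trapezoidal
t_a = 60/6 = 10; v_peak = 60
d_cruise = 1020 − 600 = 420; t_c = 420/60 = 7
T = 2·10 + 7 = 27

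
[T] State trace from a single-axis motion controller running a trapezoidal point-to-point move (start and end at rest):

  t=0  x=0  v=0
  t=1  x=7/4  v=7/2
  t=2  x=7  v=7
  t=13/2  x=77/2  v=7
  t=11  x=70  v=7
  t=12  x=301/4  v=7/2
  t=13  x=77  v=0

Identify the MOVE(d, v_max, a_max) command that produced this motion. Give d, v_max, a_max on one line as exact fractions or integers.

d=77 v_max=7 a_max=7/2

final state: t=13, x=77, v=0 → d = 77
a_max = (7/2−0)/(1−0) = 7/2
max v = 7 over t∈[2,11] → v_max = 7
check: 7·(2+9) = 77 ✓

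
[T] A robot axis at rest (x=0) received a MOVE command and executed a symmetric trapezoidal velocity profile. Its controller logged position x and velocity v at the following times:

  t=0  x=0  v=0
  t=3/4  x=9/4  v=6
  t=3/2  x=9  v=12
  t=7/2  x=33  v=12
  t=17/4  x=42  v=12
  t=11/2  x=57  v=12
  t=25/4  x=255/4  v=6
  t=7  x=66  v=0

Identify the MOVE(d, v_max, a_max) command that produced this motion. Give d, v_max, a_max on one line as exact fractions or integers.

d=66 v_max=12 a_max=8

final state: t=7, x=66, v=0 → d = 66
a_max = (6−0)/(3/4−0) = 8
max v = 12 over t∈[3/2,11/2] → v_max = 12
check: 12·(3/2+4) = 66 ✓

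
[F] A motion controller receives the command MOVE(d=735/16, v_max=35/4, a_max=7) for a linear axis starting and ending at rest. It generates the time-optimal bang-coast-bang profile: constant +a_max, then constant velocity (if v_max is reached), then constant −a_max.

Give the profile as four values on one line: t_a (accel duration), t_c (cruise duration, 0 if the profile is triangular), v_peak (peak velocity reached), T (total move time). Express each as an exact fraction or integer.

t_a=5/4 t_c=4 v_peak=35/4 T=13/2

vₘ²/aₘ = (35/4)²/7 = 175/16
735/16 ≥ 175/16 so v_max reached
t_a = (35/4)/7 = 5/4; v_peak = 35/4
d_cruise = 735/16 − 175/16 = 35; t_c = 35/(35/4) = 4
T = 2·5/4 + 4 = 13/2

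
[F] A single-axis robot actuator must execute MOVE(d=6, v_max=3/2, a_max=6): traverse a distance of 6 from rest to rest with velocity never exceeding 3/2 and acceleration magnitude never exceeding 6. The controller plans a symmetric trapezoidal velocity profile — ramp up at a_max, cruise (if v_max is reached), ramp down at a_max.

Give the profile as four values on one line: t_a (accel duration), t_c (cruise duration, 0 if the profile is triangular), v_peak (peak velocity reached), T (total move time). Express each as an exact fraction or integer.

t_a=1/4 t_c=15/4 v_peak=3/2 T=17/4

(v_max)²/a_max = (3/2)²/6 = 3/8
6 ≥ 3/8 ⇒ cruise phase
t_a = (3/2)/6 = 1/4; v_peak = 3/2
d_cruise = 6 − 3/8 = 45/8; t_c = (45/8)/(3/2) = 15/4
T = 2·1/4 + 15/4 = 17/4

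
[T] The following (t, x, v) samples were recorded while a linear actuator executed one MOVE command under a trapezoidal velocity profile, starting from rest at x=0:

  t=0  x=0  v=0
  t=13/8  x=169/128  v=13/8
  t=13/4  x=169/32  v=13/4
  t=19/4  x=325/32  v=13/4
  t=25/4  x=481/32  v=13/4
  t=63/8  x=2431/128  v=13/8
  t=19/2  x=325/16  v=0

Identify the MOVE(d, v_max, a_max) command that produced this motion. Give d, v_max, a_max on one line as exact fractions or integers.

final state: t=19/2, x=325/16, v=0 → d = 325/16
a_max = (13/8−0)/(13/8−0) = 1
max v = 13/4 over t∈[13/4,25/4] → v_max = 13/4
check: 13/4·(13/4+3) = 325/16 ✓

d=325/16 v_max=13/4 a_max=1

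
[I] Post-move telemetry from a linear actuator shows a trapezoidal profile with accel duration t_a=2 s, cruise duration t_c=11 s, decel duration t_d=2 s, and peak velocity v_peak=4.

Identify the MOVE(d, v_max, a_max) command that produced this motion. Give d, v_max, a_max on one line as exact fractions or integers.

d=52 v_max=4 a_max=2

a_max = 4/2 = 2
d_a = ½·4·2 = 4; d_c = 4·11 = 44
d = 2·4 + 44 = 52
t_c = 11 > 0 → v_max = v_peak = 4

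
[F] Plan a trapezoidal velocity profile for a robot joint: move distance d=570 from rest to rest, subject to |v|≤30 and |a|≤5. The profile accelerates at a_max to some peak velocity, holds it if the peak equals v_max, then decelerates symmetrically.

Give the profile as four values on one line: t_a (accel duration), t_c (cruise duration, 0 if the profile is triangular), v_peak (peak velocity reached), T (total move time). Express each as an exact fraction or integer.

t_a=6 t_c=13 v_peak=30 T=25

vₘ²/aₘ = 30²/5 = 180
570 ≥ 180 → trapezoidal
t_a = 30/5 = 6; v_peak = 30
d_cruise = 570 − 180 = 390; t_c = 390/30 = 13
T = 2·6 + 13 = 25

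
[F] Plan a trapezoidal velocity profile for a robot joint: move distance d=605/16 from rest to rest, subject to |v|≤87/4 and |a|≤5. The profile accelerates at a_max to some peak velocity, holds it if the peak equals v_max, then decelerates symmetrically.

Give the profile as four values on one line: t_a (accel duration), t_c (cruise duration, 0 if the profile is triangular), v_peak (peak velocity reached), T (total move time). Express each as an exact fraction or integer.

v_max²/a_max = (87/4)²/5 = 7569/80
605/16 < 7569/80 ⇒ no cruise
v_peak = √(605/16·5) = √(3025/16) = 55/4
t_a = (55/4)/5 = 11/4; t_c = 0
T = 2·11/4 = 11/2

t_a=11/4 t_c=0 v_peak=55/4 T=11/2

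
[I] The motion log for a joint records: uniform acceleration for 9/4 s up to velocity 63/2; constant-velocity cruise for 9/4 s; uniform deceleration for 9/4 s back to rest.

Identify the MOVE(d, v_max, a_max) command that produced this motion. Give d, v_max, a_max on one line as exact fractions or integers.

d=567/4 v_max=63/2 a_max=14

a_max = (63/2)/(9/4) = 14
d_a = ½·63/2·9/4 = 567/16; d_c = 63/2·9/4 = 567/8
d = 2·567/16 + 567/8 = 567/4
t_c = 9/4 > 0 so v_max = 63/2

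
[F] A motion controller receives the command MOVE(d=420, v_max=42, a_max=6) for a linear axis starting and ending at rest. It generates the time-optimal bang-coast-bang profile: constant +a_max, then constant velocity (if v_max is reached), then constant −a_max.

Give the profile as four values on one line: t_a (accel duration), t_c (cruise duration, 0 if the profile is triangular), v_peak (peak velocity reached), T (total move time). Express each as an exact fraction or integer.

(v_max)²/a_max = 42²/6 = 294
420 ≥ 294 so v_max reached
t_a = 42/6 = 7; v_peak = 42
d_cruise = 420 − 294 = 126; t_c = 126/42 = 3
T = 2·7 + 3 = 17

t_a=7 t_c=3 v_peak=42 T=17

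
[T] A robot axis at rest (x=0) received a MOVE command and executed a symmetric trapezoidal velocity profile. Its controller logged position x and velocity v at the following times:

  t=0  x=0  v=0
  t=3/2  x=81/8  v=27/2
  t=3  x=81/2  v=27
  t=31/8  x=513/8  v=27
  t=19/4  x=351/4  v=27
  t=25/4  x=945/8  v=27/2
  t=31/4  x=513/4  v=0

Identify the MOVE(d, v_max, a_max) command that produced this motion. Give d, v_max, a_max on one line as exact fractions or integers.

final state: t=31/4, x=513/4, v=0 → d = 513/4
a_max = (27/2−0)/(3/2−0) = 9
max v = 27 over t∈[3,19/4] → v_max = 27
check: 27·(3+7/4) = 513/4 ✓

d=513/4 v_max=27 a_max=9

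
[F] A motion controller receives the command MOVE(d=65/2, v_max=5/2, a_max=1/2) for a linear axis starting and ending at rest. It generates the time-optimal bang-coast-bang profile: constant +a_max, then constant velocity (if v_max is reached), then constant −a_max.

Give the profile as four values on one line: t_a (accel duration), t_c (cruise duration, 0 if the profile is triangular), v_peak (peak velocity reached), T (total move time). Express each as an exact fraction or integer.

t_a=5 t_c=8 v_peak=5/2 T=18

(v_max)²/a_max = (5/2)²/(1/2) = 25/2
65/2 ≥ 25/2 ⇒ cruise phase
t_a = (5/2)/(1/2) = 5; v_peak = 5/2
d_cruise = 65/2 − 25/2 = 20; t_c = 20/(5/2) = 8
T = 2·5 + 8 = 18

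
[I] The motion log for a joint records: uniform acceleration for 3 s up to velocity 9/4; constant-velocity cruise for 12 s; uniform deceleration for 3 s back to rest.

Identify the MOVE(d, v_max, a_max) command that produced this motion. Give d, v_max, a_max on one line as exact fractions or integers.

a_max = (9/4)/3 = 3/4
d_a = ½·9/4·3 = 27/8; d_c = 9/4·12 = 27
d = 2·27/8 + 27 = 135/4
t_c = 12 > 0 so v_max = 9/4

d=135/4 v_max=9/4 a_max=3/4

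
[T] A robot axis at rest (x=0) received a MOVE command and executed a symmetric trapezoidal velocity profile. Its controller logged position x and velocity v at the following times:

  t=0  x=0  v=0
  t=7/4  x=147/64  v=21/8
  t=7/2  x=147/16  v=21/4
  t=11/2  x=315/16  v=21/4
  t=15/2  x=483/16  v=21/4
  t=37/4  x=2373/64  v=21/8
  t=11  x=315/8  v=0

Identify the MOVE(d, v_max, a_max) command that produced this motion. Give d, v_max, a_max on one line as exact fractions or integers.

final state: t=11, x=315/8, v=0 → d = 315/8
a_max = (21/8−0)/(7/4−0) = 3/2
max v = 21/4 over t∈[7/2,15/2] → v_max = 21/4
check: 21/4·(7/2+4) = 315/8 ✓

d=315/8 v_max=21/4 a_max=3/2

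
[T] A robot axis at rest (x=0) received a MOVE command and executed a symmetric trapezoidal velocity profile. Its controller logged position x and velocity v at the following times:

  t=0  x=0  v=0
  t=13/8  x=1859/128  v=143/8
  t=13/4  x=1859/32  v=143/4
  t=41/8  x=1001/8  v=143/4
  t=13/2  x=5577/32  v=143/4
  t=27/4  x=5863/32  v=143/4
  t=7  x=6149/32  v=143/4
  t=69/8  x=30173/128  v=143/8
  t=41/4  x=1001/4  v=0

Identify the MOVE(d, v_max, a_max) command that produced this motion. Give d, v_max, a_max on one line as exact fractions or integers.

final state: t=41/4, x=1001/4, v=0 → d = 1001/4
a_max = (143/8−0)/(13/8−0) = 11
max v = 143/4 over t∈[13/4,7] → v_max = 143/4
check: 143/4·(13/4+15/4) = 1001/4 ✓

d=1001/4 v_max=143/4 a_max=11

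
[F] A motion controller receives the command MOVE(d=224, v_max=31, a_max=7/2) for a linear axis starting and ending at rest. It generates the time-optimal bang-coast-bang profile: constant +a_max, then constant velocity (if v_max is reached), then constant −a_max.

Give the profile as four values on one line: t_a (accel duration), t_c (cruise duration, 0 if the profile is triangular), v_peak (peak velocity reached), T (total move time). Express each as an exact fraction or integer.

(v_max)²/a_max = 31²/(7/2) = 1922/7
224 < 1922/7 so t_c = 0
v_peak = √(224·7/2) = √784 = 28
t_a = 28/(7/2) = 8; t_c = 0
T = 2·8 = 16

t_a=8 t_c=0 v_peak=28 T=16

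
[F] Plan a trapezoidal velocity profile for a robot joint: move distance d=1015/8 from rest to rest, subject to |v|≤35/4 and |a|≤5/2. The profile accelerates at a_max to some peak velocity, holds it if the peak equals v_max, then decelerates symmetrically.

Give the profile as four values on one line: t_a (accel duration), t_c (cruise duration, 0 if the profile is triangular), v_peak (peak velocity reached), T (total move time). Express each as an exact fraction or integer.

v_max²/a_max = (35/4)²/(5/2) = 245/8
1015/8 ≥ 245/8 → trapezoidal
t_a = (35/4)/(5/2) = 7/2; v_peak = 35/4
d_cruise = 1015/8 − 245/8 = 385/4; t_c = (385/4)/(35/4) = 11
T = 2·7/2 + 11 = 18

t_a=7/2 t_c=11 v_peak=35/4 T=18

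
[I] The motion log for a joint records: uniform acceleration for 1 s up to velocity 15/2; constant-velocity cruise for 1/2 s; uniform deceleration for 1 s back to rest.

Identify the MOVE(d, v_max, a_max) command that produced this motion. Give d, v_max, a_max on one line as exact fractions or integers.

d=45/4 v_max=15/2 a_max=15/2

a_max = (15/2)/1 = 15/2
d_a = ½·15/2·1 = 15/4; d_c = 15/2·1/2 = 15/4
d = 2·15/4 + 15/4 = 45/4
t_c = 1/2 > 0 → v_max = v_peak = 15/2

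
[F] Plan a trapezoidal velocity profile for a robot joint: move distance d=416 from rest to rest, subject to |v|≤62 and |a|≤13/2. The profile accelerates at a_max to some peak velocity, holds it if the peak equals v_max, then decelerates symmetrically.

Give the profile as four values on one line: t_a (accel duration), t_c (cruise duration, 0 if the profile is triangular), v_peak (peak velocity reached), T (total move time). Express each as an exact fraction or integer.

(v_max)²/a_max = 62²/(13/2) = 7688/13
416 < 7688/13 ⇒ no cruise
v_peak = √(416·13/2) = √2704 = 52
t_a = 52/(13/2) = 8; t_c = 0
T = 2·8 = 16

t_a=8 t_c=0 v_peak=52 T=16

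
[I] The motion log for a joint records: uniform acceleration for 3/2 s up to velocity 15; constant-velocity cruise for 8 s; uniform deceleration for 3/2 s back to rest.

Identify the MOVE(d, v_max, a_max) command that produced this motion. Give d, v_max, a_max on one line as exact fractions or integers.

d=285/2 v_max=15 a_max=10

a_max = 15/(3/2) = 10
d_a = ½·15·3/2 = 45/4; d_c = 15·8 = 120
d = 2·45/4 + 120 = 285/2
t_c = 8 > 0 so v_max = 15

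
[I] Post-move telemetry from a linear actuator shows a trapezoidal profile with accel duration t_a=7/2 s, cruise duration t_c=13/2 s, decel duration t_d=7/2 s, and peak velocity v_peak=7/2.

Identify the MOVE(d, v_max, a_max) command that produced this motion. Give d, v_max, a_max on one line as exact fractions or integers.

d=35 v_max=7/2 a_max=1

a_max = (7/2)/(7/2) = 1
d_a = ½·7/2·7/2 = 49/8; d_c = 7/2·13/2 = 91/4
d = 2·49/8 + 91/4 = 35
t_c = 13/2 > 0 ⇒ limit active, v_max = 7/2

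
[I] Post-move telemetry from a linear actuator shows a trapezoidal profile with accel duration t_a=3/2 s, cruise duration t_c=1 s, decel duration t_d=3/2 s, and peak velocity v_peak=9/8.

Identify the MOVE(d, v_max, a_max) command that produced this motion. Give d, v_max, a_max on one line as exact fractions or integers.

a_max = (9/8)/(3/2) = 3/4
d_a = ½·9/8·3/2 = 27/32; d_c = 9/8·1 = 9/8
d = 2·27/32 + 9/8 = 45/16
t_c = 1 > 0 → v_max = v_peak = 9/8

d=45/16 v_max=9/8 a_max=3/4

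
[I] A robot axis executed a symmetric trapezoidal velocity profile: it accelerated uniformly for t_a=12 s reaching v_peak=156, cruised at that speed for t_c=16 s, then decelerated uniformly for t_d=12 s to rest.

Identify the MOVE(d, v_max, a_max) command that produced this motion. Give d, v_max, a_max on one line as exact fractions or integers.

a_max = 156/12 = 13
d_a = ½·156·12 = 936; d_c = 156·16 = 2496
d = 2·936 + 2496 = 4368
t_c = 16 > 0 ⇒ limit active, v_max = 156

d=4368 v_max=156 a_max=13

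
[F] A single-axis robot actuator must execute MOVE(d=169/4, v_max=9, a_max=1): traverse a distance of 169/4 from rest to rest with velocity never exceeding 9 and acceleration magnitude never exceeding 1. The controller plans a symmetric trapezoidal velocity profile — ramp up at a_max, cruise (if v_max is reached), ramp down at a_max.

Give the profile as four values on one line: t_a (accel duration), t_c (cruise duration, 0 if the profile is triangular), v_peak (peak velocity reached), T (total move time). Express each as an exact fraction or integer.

(v_max)²/a_max = 9²/1 = 81
169/4 < 81 so t_c = 0
v_peak = √(169/4·1) = √(169/4) = 13/2
t_a = (13/2)/1 = 13/2; t_c = 0
T = 2·13/2 = 13

t_a=13/2 t_c=0 v_peak=13/2 T=13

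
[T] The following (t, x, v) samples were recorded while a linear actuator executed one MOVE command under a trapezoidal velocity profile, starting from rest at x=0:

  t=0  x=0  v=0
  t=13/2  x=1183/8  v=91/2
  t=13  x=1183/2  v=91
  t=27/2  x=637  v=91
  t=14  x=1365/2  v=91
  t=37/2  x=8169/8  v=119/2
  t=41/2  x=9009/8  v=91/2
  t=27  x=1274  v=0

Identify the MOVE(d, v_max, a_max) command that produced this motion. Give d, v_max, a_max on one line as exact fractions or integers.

final state: t=27, x=1274, v=0 → d = 1274
a_max = (91/2−0)/(13/2−0) = 7
max v = 91 over t∈[13,14] → v_max = 91
check: 91·(13+1) = 1274 ✓

d=1274 v_max=91 a_max=7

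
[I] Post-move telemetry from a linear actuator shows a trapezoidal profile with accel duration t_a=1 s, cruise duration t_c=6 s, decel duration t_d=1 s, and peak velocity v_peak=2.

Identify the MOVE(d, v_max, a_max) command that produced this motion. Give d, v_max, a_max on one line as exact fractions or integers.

a_max = 2/1 = 2
d_a = ½·2·1 = 1; d_c = 2·6 = 12
d = 2·1 + 12 = 14
t_c = 6 > 0 ⇒ limit active, v_max = 2

d=14 v_max=2 a_max=2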